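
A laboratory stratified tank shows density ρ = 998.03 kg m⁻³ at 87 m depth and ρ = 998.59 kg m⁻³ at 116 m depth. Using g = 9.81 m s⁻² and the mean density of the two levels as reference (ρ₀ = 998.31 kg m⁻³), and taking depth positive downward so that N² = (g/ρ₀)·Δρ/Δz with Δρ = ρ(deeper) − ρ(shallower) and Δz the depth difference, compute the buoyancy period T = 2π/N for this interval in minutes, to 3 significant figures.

Δρ = 998.59 − 998.03 = 0.56 kg m⁻³ over Δz = 116 − 87 = 29 m.
N² = (9.81/998.31) × (0.56/29) = 1.8976 × 10⁻⁴ s⁻².
N = √(1.8976 × 10⁻⁴) = 0.013775 rad s⁻¹, so T = 2π/N = 456.13 s = 7.6022 min ≈ 7.60 min.
N² > 0, so the interval is statically stable.

7.60 min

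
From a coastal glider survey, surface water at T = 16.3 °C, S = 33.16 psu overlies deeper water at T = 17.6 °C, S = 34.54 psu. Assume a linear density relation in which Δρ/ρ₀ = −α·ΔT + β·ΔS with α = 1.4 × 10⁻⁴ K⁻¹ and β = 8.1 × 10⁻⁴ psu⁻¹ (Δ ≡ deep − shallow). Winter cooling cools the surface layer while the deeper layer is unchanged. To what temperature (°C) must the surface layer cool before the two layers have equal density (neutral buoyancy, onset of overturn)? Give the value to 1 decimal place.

Neutral buoyancy requires Δρ = 0, i.e. −α(T_deep − T_surf′) + β(S_deep − S_surf) = 0.
T_surf′ = T_deep − (β/α)·ΔS = 17.6 − (8.1 × 10⁻⁴/1.4 × 10⁻⁴)·(+1.38) = 9.616 °C.
Cooling required: 16.3 − (9.616) = 6.684 °C.

9.6 °C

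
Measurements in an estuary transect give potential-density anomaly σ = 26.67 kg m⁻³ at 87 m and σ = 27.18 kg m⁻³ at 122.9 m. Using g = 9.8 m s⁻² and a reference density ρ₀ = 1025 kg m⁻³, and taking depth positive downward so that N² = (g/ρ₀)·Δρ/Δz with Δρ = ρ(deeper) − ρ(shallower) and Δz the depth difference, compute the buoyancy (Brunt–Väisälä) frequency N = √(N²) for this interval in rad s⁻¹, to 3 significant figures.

0.0117 rad s⁻¹

Δρ = 1027.18 − 1026.67 = 0.51 kg m⁻³ over Δz = 122.9 − 87 = 35.9 m.
N² = (9.8/1025) × (0.51/35.9) = 1.3582 × 10⁻⁴ s⁻².
N = √(1.3582 × 10⁻⁴) = 0.011654 rad s⁻¹ ≈ 0.0117 rad s⁻¹.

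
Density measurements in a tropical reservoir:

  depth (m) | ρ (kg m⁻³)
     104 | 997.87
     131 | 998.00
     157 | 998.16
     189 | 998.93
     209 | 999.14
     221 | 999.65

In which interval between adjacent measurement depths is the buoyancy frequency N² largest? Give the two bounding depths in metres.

Compute the density gradient over each adjacent pair:
  104–131 m: Δρ/Δz = 0.13/27 = 4.8 × 10⁻³ kg m⁻⁴
  131–157 m: Δρ/Δz = 0.16/26 = 6.2 × 10⁻³ kg m⁻⁴
  157–189 m: Δρ/Δz = 0.77/32 = 0.024 kg m⁻⁴
  189–209 m: Δρ/Δz = 0.21/20 = 0.010 kg m⁻⁴
  209–221 m: Δρ/Δz = 0.51/12 = 0.043 kg m⁻⁴
The largest gradient is in the 209–221 m interval — the pycnocline.

209–221 m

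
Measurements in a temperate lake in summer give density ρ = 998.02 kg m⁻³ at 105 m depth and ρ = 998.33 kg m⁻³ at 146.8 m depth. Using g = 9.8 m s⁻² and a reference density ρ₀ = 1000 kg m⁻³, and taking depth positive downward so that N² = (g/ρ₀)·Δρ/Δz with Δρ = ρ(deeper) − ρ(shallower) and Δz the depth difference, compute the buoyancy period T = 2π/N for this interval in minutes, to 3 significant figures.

12.3 min

Δρ = 998.33 − 998.02 = 0.31 kg m⁻³ over Δz = 146.8 − 105 = 41.8 m.
N² = (9.8/1000) × (0.31/41.8) = 7.2679 × 10⁻⁵ s⁻².
N = √(7.2679 × 10⁻⁵) = 8.5252 × 10⁻³ rad s⁻¹, so T = 2π/N = 737.01 s = 12.284 min ≈ 12.3 min.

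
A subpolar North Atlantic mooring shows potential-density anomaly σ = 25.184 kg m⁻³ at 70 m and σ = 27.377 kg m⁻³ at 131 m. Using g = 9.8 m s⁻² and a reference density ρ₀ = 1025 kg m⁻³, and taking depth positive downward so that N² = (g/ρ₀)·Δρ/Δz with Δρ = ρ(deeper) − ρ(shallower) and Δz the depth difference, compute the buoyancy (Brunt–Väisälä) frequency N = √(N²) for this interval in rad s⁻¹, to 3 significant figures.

0.0185 rad s⁻¹

Δρ = 1027.377 − 1025.184 = 2.193 kg m⁻³ over Δz = 131 − 70 = 61 m.
N² = (9.8/1025) × (2.193/61) = 3.4372 × 10⁻⁴ s⁻².
N = √(3.4372 × 10⁻⁴) = 0.018540 rad s⁻¹ ≈ 0.0185 rad s⁻¹.
A positive N² confirms static stability across the interval.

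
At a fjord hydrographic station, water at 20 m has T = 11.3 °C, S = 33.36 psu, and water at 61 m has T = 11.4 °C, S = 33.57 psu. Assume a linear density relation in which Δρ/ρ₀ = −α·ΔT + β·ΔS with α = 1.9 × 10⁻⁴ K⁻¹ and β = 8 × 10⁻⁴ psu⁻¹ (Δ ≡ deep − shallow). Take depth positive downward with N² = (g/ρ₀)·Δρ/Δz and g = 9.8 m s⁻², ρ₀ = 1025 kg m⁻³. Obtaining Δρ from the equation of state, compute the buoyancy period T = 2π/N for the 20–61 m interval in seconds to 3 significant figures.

1.05 × 10³ s

ΔT = +0.1 K, ΔS = +0.21 psu (deep − shallow).
Δρ/ρ₀ = −αΔT + βΔS = -1.90 × 10⁻⁵ + 1.68 × 10⁻⁴ = 1.49 × 10⁻⁴, so Δρ ≈ 0.1527 kg m⁻³.
N² = (g/ρ₀)·Δρ/Δz = g·(Δρ/ρ₀)/Δz = 9.8 × 1.49 × 10⁻⁴ / 41 = 3.5615 × 10⁻⁵ s⁻².
N = √(3.5615 × 10⁻⁵) = 5.9678 × 10⁻³ rad s⁻¹ → T = 2π/N = 1.0528 × 10³ s ≈ 1.05 × 10³ s.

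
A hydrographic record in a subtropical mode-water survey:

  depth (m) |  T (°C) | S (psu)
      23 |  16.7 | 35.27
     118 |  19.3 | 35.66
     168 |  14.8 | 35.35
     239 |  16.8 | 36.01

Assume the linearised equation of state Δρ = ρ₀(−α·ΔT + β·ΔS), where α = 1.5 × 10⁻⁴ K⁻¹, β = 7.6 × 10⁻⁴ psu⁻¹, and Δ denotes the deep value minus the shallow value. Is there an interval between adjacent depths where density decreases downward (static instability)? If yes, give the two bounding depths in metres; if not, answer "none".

23–118 m

Evaluate Δρ/ρ₀ = −αΔT + βΔS across each adjacent pair:
  23–118 m: −αΔT+βΔS = −(1.5 × 10⁻⁴)(+2.6)+(7.6 × 10⁻⁴)(+0.39) = -9.4 × 10⁻⁵ → UNSTABLE
  118–168 m: −αΔT+βΔS = −(1.5 × 10⁻⁴)(-4.5)+(7.6 × 10⁻⁴)(-0.31) = 4.4 × 10⁻⁴ → stable
  168–239 m: −αΔT+βΔS = −(1.5 × 10⁻⁴)(+2.0)+(7.6 × 10⁻⁴)(+0.66) = 2.0 × 10⁻⁴ → stable
The 23–118 m interval has Δρ < 0: lighter water underlies denser water.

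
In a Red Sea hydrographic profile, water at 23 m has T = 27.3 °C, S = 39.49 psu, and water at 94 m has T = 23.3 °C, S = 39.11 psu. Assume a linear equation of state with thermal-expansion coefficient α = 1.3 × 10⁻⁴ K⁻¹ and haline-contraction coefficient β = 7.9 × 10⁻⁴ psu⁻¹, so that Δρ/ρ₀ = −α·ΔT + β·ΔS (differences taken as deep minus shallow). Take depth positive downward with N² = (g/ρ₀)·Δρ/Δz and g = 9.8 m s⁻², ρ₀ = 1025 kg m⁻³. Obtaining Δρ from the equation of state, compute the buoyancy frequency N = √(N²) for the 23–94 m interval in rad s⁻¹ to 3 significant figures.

ΔT = -4.0 K, ΔS = -0.38 psu (deep − shallow).
Δρ/ρ₀ = −αΔT + βΔS = 5.20 × 10⁻⁴ − 3.002 × 10⁻⁴ = 2.198 × 10⁻⁴, so Δρ ≈ 0.2253 kg m⁻³.
N² = (g/ρ₀)·Δρ/Δz = g·(Δρ/ρ₀)/Δz = 9.8 × 2.198 × 10⁻⁴ / 71 = 3.0339 × 10⁻⁵ s⁻².
N = √(3.0339 × 10⁻⁵) = 5.5081 × 10⁻³ rad s⁻¹ ≈ 5.51 × 10⁻³ rad s⁻¹.

5.51 × 10⁻³ rad s⁻¹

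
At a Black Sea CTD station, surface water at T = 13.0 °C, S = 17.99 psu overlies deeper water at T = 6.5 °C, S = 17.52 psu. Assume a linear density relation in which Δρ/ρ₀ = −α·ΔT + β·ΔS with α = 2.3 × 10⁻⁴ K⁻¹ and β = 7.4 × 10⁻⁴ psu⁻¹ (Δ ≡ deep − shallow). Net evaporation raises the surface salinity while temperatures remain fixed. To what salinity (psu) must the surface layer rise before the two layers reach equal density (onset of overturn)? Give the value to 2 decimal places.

19.54 psu

Neutral buoyancy requires −α(T_deep − T_surf) + β(S_deep − S_surf′) = 0.
S_surf′ = S_deep − (α/β)·ΔT = 17.52 − (2.3 × 10⁻⁴/7.4 × 10⁻⁴)·(-6.5) = 19.5403 psu.
Increase required: 19.5403 − 17.99 = 1.5503 psu.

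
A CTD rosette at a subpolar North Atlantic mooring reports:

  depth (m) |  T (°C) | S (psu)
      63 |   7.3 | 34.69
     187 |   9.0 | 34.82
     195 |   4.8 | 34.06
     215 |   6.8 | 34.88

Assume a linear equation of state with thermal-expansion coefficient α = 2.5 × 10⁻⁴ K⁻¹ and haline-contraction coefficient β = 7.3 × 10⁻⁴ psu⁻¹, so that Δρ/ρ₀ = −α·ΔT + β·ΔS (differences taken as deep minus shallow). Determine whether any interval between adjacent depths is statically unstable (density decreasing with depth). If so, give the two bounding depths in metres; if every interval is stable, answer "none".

63–187 m

Evaluate Δρ/ρ₀ = −αΔT + βΔS across each adjacent pair:
  63–187 m: −αΔT+βΔS = −(2.5 × 10⁻⁴)(+1.7)+(7.3 × 10⁻⁴)(+0.13) = -3.3 × 10⁻⁴ → UNSTABLE
  187–195 m: −αΔT+βΔS = −(2.5 × 10⁻⁴)(-4.2)+(7.3 × 10⁻⁴)(-0.76) = 5.0 × 10⁻⁴ → stable
  195–215 m: −αΔT+βΔS = −(2.5 × 10⁻⁴)(+2.0)+(7.3 × 10⁻⁴)(+0.82) = 9.9 × 10⁻⁵ → stable
The 63–187 m interval has Δρ < 0: lighter water underlies denser water.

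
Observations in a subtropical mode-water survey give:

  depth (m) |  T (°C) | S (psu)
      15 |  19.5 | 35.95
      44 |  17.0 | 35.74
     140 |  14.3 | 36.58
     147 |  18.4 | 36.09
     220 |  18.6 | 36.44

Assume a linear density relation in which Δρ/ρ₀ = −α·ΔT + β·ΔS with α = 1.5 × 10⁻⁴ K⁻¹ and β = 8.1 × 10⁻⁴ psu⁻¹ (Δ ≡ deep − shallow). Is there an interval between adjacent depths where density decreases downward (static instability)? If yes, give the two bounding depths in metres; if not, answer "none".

140–147 m

Evaluate Δρ/ρ₀ = −αΔT + βΔS across each adjacent pair:
  15–44 m: −αΔT+βΔS = −(1.5 × 10⁻⁴)(-2.5)+(8.1 × 10⁻⁴)(-0.21) = 2.0 × 10⁻⁴ → stable
  44–140 m: −αΔT+βΔS = −(1.5 × 10⁻⁴)(-2.7)+(8.1 × 10⁻⁴)(+0.84) = 1.1 × 10⁻³ → stable
  140–147 m: −αΔT+βΔS = −(1.5 × 10⁻⁴)(+4.1)+(8.1 × 10⁻⁴)(-0.49) = -1.0 × 10⁻³ → UNSTABLE
  147–220 m: −αΔT+βΔS = −(1.5 × 10⁻⁴)(+0.2)+(8.1 × 10⁻⁴)(+0.35) = 2.5 × 10⁻⁴ → stable
The 140–147 m interval has Δρ < 0: lighter water underlies denser water.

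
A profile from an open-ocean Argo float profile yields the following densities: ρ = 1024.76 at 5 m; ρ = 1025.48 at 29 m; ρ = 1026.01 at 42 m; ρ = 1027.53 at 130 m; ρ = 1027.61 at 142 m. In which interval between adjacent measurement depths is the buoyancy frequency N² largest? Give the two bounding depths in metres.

Compute the density gradient over each adjacent pair:
  5–29 m: Δρ/Δz = 0.72/24 = 0.030 kg m⁻⁴
  29–42 m: Δρ/Δz = 0.53/13 = 0.041 kg m⁻⁴
  42–130 m: Δρ/Δz = 1.52/88 = 0.017 kg m⁻⁴
  130–142 m: Δρ/Δz = 0.08/12 = 6.7 × 10⁻³ kg m⁻⁴
The largest gradient is in the 29–42 m interval — the pycnocline.

29–42 m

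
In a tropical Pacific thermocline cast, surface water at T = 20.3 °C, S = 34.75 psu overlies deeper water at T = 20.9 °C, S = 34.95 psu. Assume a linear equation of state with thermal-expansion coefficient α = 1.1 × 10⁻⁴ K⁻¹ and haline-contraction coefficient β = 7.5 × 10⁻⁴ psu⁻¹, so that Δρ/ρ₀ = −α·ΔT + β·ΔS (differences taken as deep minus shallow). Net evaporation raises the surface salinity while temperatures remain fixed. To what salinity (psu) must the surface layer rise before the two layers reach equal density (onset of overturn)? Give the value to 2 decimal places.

Neutral buoyancy requires −α(T_deep − T_surf) + β(S_deep − S_surf′) = 0.
S_surf′ = S_deep − (α/β)·ΔT = 34.95 − (1.1 × 10⁻⁴/7.5 × 10⁻⁴)·(+0.6) = 34.8620 psu.
Increase required: 34.8620 − 34.75 = 0.1120 psu.

34.86 psu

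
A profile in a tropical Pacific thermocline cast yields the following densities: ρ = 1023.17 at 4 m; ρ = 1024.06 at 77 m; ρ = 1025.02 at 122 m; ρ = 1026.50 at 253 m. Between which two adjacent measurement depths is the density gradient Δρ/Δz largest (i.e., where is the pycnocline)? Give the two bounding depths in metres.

Compute the density gradient over each adjacent pair:
  4–77 m: Δρ/Δz = 0.89/73 = 0.012 kg m⁻⁴
  77–122 m: Δρ/Δz = 0.96/45 = 0.021 kg m⁻⁴
  122–253 m: Δρ/Δz = 1.48/131 = 0.011 kg m⁻⁴
The largest gradient is in the 77–122 m interval — the pycnocline.

77–122 m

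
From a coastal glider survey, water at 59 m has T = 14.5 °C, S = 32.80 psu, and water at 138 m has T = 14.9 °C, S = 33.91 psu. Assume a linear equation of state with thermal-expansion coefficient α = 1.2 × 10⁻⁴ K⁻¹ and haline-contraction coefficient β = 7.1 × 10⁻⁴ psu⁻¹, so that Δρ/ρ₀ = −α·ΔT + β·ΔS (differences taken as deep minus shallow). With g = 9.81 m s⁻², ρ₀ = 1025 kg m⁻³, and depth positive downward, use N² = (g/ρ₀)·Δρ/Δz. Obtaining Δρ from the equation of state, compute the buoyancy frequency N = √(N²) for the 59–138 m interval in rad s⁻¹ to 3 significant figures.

ΔT = +0.4 K, ΔS = +1.11 psu (deep − shallow).
Δρ/ρ₀ = −αΔT + βΔS = -4.80 × 10⁻⁵ + 7.881 × 10⁻⁴ = 7.401 × 10⁻⁴, so Δρ ≈ 0.7586 kg m⁻³.
N² = (g/ρ₀)·Δρ/Δz = g·(Δρ/ρ₀)/Δz = 9.81 × 7.401 × 10⁻⁴ / 79 = 9.1904 × 10⁻⁵ s⁻².
N = √(9.1904 × 10⁻⁵) = 9.5867 × 10⁻³ rad s⁻¹ ≈ 9.59 × 10⁻³ rad s⁻¹.

9.59 × 10⁻³ rad s⁻¹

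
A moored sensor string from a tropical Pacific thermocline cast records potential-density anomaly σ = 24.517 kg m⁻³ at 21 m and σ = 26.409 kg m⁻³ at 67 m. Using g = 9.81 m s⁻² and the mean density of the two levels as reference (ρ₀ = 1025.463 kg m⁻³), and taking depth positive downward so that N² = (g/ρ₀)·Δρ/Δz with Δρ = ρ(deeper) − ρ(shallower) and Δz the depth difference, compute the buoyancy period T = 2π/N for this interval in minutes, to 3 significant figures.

Δρ = 1026.409 − 1024.517 = 1.892 kg m⁻³ over Δz = 67 − 21 = 46 m.
N² = (9.81/1025.463) × (1.892/46) = 3.9347 × 10⁻⁴ s⁻².
N = √(3.9347 × 10⁻⁴) = 0.019836 rad s⁻¹, so T = 2π/N = 316.76 s = 5.2793 min ≈ 5.28 min.

5.28 min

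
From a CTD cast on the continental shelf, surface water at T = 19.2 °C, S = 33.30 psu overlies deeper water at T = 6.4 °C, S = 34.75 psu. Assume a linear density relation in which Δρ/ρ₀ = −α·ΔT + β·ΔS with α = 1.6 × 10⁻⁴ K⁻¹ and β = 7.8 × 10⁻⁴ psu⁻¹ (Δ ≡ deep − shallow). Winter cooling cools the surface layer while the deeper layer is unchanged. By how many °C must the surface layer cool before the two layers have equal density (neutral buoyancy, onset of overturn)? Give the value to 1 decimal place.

Neutral buoyancy requires Δρ = 0, i.e. −α(T_deep − T_surf′) + β(S_deep − S_surf) = 0.
T_surf′ = T_deep − (β/α)·ΔS = 6.4 − (7.8 × 10⁻⁴/1.6 × 10⁻⁴)·(+1.45) = -0.669 °C.
Cooling required: 19.2 − (-0.669) = 19.869 °C.

19.9 °C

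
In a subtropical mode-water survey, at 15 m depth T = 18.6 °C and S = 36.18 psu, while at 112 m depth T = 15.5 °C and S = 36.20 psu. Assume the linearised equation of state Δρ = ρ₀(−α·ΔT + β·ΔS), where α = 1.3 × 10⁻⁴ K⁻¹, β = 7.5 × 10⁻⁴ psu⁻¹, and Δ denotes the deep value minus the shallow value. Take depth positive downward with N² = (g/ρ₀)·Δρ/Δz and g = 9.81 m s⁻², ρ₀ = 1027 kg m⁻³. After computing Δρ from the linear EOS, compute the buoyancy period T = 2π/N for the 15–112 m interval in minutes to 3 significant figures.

ΔT = -3.1 K, ΔS = +0.02 psu (deep − shallow).
Δρ/ρ₀ = −αΔT + βΔS = 4.03 × 10⁻⁴ + 1.50 × 10⁻⁵ = 4.18 × 10⁻⁴, so Δρ ≈ 0.4293 kg m⁻³.
N² = (g/ρ₀)·Δρ/Δz = g·(Δρ/ρ₀)/Δz = 9.81 × 4.18 × 10⁻⁴ / 97 = 4.2274 × 10⁻⁵ s⁻².
N = √(4.2274 × 10⁻⁵) = 6.5018 × 10⁻³ rad s⁻¹ → T = 2π/N = 966.38 s = 16.106 min ≈ 16.1 min.

16.1 min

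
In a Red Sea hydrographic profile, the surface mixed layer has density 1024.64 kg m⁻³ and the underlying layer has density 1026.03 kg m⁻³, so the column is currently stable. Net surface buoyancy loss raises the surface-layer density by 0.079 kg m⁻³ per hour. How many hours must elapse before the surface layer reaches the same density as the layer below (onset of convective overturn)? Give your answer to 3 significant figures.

17.6 hours

Density deficit of the surface layer: 1026.03 − 1024.64 = 1.39 kg m⁻³.
Required change = 1.39 / 0.079 = 17.6 hours.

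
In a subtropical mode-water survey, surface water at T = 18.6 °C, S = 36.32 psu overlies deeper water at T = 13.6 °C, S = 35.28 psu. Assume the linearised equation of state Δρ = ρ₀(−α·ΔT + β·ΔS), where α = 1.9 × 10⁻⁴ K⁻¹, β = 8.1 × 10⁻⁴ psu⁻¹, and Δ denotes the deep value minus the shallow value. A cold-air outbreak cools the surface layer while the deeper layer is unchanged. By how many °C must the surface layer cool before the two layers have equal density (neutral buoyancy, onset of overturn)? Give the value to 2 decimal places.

0.57 °C

Neutral buoyancy requires Δρ = 0, i.e. −α(T_deep − T_surf′) + β(S_deep − S_surf) = 0.
T_surf′ = T_deep − (β/α)·ΔS = 13.6 − (8.1 × 10⁻⁴/1.9 × 10⁻⁴)·(-1.04) = 18.0337 °C.
Cooling required: 18.6 − (18.0337) = 0.5663 °C.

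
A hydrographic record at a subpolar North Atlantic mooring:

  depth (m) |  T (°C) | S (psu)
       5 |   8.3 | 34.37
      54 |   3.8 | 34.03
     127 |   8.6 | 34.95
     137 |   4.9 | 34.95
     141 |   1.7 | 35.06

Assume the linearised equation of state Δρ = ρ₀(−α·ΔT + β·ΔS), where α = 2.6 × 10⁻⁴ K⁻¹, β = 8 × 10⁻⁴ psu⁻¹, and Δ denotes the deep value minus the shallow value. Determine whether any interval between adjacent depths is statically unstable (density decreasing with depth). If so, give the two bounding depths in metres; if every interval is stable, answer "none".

Evaluate Δρ/ρ₀ = −αΔT + βΔS across each adjacent pair:
  5–54 m: −αΔT+βΔS = −(2.6 × 10⁻⁴)(-4.5)+(8 × 10⁻⁴)(-0.34) = 9.0 × 10⁻⁴ → stable
  54–127 m: −αΔT+βΔS = −(2.6 × 10⁻⁴)(+4.8)+(8 × 10⁻⁴)(+0.92) = -5.1 × 10⁻⁴ → UNSTABLE
  127–137 m: −αΔT+βΔS = −(2.6 × 10⁻⁴)(-3.7)+(8 × 10⁻⁴)(+0.00) = 9.6 × 10⁻⁴ → stable
  137–141 m: −αΔT+βΔS = −(2.6 × 10⁻⁴)(-3.2)+(8 × 10⁻⁴)(+0.11) = 9.2 × 10⁻⁴ → stable
The 54–127 m interval has Δρ < 0: lighter water underlies denser water.

54–127 m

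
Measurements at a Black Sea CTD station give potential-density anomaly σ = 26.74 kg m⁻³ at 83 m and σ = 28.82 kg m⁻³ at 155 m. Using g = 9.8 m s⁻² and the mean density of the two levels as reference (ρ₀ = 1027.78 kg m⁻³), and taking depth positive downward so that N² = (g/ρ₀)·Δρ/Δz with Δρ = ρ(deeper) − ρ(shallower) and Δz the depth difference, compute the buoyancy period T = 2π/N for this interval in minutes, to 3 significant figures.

6.31 min

Δρ = 1028.82 − 1026.74 = 2.08 kg m⁻³ over Δz = 155 − 83 = 72 m.
N² = (9.8/1027.78) × (2.08/72) = 2.7546 × 10⁻⁴ s⁻².
N = √(2.7546 × 10⁻⁴) = 0.016597 rad s⁻¹, so T = 2π/N = 378.57 s = 6.3095 min ≈ 6.31 min.
Since Δρ > 0 the layer is stably stratified.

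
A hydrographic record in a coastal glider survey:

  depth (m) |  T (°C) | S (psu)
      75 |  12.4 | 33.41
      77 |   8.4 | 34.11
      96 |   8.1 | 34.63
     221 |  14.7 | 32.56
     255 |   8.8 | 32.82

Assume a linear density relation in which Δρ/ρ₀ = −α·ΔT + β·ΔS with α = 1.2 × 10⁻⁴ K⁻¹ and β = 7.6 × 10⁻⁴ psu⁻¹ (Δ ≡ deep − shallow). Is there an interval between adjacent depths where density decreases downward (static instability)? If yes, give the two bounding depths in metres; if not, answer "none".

96–221 m

Evaluate Δρ/ρ₀ = −αΔT + βΔS across each adjacent pair:
  75–77 m: −αΔT+βΔS = −(1.2 × 10⁻⁴)(-4.0)+(7.6 × 10⁻⁴)(+0.70) = 1.0 × 10⁻³ → stable
  77–96 m: −αΔT+βΔS = −(1.2 × 10⁻⁴)(-0.3)+(7.6 × 10⁻⁴)(+0.52) = 4.3 × 10⁻⁴ → stable
  96–221 m: −αΔT+βΔS = −(1.2 × 10⁻⁴)(+6.6)+(7.6 × 10⁻⁴)(-2.07) = -2.4 × 10⁻³ → UNSTABLE
  221–255 m: −αΔT+βΔS = −(1.2 × 10⁻⁴)(-5.9)+(7.6 × 10⁻⁴)(+0.26) = 9.1 × 10⁻⁴ → stable
The 96–221 m interval has Δρ < 0: lighter water underlies denser water.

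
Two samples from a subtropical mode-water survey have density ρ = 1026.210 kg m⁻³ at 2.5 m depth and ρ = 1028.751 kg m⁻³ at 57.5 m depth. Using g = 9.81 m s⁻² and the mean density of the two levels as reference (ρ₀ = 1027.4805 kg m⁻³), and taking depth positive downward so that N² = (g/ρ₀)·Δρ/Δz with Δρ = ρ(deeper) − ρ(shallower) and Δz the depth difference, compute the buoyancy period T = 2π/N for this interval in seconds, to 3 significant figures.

Δρ = 1028.751 − 1026.210 = 2.541 kg m⁻³ over Δz = 57.5 − 2.5 = 55 m.
N² = (9.81/1027.4805) × (2.541/55) = 4.4110 × 10⁻⁴ s⁻².
N = √(4.4110 × 10⁻⁴) = 0.021002 rad s⁻¹, so T = 2π/N = 299.17 s ≈ 299 s.

299 s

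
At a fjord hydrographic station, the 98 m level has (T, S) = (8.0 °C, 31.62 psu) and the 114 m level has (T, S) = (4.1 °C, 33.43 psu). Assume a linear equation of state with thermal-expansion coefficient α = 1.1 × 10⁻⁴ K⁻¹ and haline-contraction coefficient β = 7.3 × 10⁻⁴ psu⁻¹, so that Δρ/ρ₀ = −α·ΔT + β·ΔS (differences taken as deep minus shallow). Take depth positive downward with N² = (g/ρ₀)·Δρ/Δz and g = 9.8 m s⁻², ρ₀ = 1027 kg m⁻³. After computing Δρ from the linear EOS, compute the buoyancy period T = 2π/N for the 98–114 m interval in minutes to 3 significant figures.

3.20 min

ΔT = -3.9 K, ΔS = +1.81 psu (deep − shallow).
Δρ/ρ₀ = −αΔT + βΔS = 4.29 × 10⁻⁴ + 1.3213 × 10⁻³ = 1.7503 × 10⁻³, so Δρ ≈ 1.798 kg m⁻³.
N² = (g/ρ₀)·Δρ/Δz = g·(Δρ/ρ₀)/Δz = 9.8 × 1.7503 × 10⁻³ / 16 = 1.0721 × 10⁻³ s⁻².
N = √(1.0721 × 10⁻³) = 0.032743 rad s⁻¹ → T = 2π/N = 191.89 s = 3.1982 min ≈ 3.20 min.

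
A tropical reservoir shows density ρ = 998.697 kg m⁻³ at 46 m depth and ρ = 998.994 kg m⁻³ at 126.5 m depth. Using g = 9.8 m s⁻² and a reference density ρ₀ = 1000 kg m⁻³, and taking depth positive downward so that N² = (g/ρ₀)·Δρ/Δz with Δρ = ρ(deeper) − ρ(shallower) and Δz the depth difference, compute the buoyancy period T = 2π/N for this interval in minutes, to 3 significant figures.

Δρ = 998.994 − 998.697 = 0.297 kg m⁻³ over Δz = 126.5 − 46 = 80.5 m.
N² = (9.8/1000) × (0.297/80.5) = 3.6157 × 10⁻⁵ s⁻².
N = √(3.6157 × 10⁻⁵) = 6.0131 × 10⁻³ rad s⁻¹, so T = 2π/N = 1.0449 × 10³ s = 17.415 min ≈ 17.4 min.
A positive N² confirms static stability across the interval.

17.4 min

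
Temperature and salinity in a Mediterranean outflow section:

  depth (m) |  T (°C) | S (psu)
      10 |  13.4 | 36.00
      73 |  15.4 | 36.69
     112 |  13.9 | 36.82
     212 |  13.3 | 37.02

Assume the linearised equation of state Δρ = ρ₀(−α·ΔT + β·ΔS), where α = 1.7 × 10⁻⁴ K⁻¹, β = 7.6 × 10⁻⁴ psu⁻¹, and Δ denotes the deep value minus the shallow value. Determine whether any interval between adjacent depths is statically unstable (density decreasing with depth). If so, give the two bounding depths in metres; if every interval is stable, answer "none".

Evaluate Δρ/ρ₀ = −αΔT + βΔS across each adjacent pair:
  10–73 m: −αΔT+βΔS = −(1.7 × 10⁻⁴)(+2.0)+(7.6 × 10⁻⁴)(+0.69) = 1.8 × 10⁻⁴ → stable
  73–112 m: −αΔT+βΔS = −(1.7 × 10⁻⁴)(-1.5)+(7.6 × 10⁻⁴)(+0.13) = 3.5 × 10⁻⁴ → stable
  112–212 m: −αΔT+βΔS = −(1.7 × 10⁻⁴)(-0.6)+(7.6 × 10⁻⁴)(+0.20) = 2.5 × 10⁻⁴ → stable
Every interval has Δρ > 0: the column is stably stratified throughout.

none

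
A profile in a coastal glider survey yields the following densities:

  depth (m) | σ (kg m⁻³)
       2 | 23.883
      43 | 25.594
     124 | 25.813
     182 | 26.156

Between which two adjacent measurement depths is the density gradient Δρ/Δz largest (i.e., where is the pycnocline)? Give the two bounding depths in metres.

Compute the density gradient over each adjacent pair:
  2–43 m: Δρ/Δz = 1.711/41 = 0.042 kg m⁻⁴
  43–124 m: Δρ/Δz = 0.219/81 = 2.7 × 10⁻³ kg m⁻⁴
  124–182 m: Δρ/Δz = 0.343/58 = 5.9 × 10⁻³ kg m⁻⁴
The largest gradient is in the 2–43 m interval — the pycnocline.

2–43 m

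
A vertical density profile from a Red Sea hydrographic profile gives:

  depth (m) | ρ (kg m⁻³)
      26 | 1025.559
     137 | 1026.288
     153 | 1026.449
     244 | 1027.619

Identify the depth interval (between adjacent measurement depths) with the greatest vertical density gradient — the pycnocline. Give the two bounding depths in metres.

153–244 m

Compute the density gradient over each adjacent pair:
  26–137 m: Δρ/Δz = 0.729/111 = 6.6 × 10⁻³ kg m⁻⁴
  137–153 m: Δρ/Δz = 0.161/16 = 0.010 kg m⁻⁴
  153–244 m: Δρ/Δz = 1.170/91 = 0.013 kg m⁻⁴
The largest gradient is in the 153–244 m interval — the pycnocline.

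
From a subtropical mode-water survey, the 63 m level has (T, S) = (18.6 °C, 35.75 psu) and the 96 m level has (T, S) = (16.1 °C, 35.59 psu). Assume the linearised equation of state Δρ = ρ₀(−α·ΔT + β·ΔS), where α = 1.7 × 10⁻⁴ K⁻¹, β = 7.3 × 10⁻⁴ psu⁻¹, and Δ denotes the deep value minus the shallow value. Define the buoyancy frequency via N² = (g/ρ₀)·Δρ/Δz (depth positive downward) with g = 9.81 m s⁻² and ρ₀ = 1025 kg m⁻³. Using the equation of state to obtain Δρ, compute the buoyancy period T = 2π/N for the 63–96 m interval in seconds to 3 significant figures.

ΔT = -2.5 K, ΔS = -0.16 psu (deep − shallow).
Δρ/ρ₀ = −αΔT + βΔS = 4.25 × 10⁻⁴ − 1.168 × 10⁻⁴ = 3.082 × 10⁻⁴, so Δρ ≈ 0.3159 kg m⁻³.
N² = (g/ρ₀)·Δρ/Δz = g·(Δρ/ρ₀)/Δz = 9.81 × 3.082 × 10⁻⁴ / 33 = 9.1619 × 10⁻⁵ s⁻².
N = √(9.1619 × 10⁻⁵) = 9.5718 × 10⁻³ rad s⁻¹ → T = 2π/N = 656.43 s ≈ 656 s.

656 s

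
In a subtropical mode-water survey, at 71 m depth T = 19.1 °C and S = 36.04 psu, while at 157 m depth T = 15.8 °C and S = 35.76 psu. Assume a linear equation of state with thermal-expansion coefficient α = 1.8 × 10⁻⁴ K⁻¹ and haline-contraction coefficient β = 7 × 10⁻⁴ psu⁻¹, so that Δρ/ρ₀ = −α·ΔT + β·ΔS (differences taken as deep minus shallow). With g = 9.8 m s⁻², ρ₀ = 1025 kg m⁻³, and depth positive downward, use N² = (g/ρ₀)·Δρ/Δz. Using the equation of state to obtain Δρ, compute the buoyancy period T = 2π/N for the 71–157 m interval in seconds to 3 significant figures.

ΔT = -3.3 K, ΔS = -0.28 psu (deep − shallow).
Δρ/ρ₀ = −αΔT + βΔS = 5.94 × 10⁻⁴ − 1.96 × 10⁻⁴ = 3.98 × 10⁻⁴, so Δρ ≈ 0.4080 kg m⁻³.
N² = (g/ρ₀)·Δρ/Δz = g·(Δρ/ρ₀)/Δz = 9.8 × 3.98 × 10⁻⁴ / 86 = 4.5353 × 10⁻⁵ s⁻².
N = √(4.5353 × 10⁻⁵) = 6.7345 × 10⁻³ rad s⁻¹ → T = 2π/N = 932.98 s ≈ 933 s.

933 s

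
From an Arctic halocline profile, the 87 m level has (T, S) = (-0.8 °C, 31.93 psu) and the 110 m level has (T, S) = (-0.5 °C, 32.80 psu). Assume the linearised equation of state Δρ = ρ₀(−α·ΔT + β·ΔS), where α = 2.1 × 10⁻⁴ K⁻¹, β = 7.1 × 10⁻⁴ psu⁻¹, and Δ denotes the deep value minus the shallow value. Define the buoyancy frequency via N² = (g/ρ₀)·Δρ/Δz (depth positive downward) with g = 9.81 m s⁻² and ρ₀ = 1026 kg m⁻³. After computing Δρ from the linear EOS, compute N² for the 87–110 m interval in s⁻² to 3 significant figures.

2.37 × 10⁻⁴ s⁻²

ΔT = +0.3 K, ΔS = +0.87 psu (deep − shallow).
Δρ/ρ₀ = −αΔT + βΔS = -6.30 × 10⁻⁵ + 6.177 × 10⁻⁴ = 5.547 × 10⁻⁴, so Δρ ≈ 0.5691 kg m⁻³.
N² = (g/ρ₀)·Δρ/Δz = g·(Δρ/ρ₀)/Δz = 9.81 × 5.547 × 10⁻⁴ / 23 = 2.3659 × 10⁻⁴ s⁻² ≈ 2.37 × 10⁻⁴ s⁻².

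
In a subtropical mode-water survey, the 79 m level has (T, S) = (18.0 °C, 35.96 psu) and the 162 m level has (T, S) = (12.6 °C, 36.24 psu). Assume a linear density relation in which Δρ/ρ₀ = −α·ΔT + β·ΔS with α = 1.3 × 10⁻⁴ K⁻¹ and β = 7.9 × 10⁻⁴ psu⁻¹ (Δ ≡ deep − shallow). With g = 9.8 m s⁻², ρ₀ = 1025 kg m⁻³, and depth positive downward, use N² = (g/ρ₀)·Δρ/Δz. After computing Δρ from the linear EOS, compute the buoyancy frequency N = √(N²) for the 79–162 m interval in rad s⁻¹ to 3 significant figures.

ΔT = -5.4 K, ΔS = +0.28 psu (deep − shallow).
Δρ/ρ₀ = −αΔT + βΔS = 7.02 × 10⁻⁴ + 2.212 × 10⁻⁴ = 9.232 × 10⁻⁴, so Δρ ≈ 0.9463 kg m⁻³.
N² = (g/ρ₀)·Δρ/Δz = g·(Δρ/ρ₀)/Δz = 9.8 × 9.232 × 10⁻⁴ / 83 = 1.0900 × 10⁻⁴ s⁻².
N = √(1.0900 × 10⁻⁴) = 0.010440 rad s⁻¹ ≈ 0.0104 rad s⁻¹.

0.0104 rad s⁻¹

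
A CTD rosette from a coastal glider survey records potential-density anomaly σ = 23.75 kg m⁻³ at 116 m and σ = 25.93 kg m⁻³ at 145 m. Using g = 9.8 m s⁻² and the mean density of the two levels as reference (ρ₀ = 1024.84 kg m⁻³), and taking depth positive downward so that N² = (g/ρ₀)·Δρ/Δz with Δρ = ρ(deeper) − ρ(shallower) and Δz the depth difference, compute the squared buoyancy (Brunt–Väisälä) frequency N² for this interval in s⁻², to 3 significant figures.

Δρ = 1025.93 − 1023.75 = 2.18 kg m⁻³ over Δz = 145 − 116 = 29 m.
N² = (9.8/1024.84) × (2.18/29) = 7.1883 × 10⁻⁴ s⁻² ≈ 7.19 × 10⁻⁴ s⁻².

7.19 × 10⁻⁴ s⁻²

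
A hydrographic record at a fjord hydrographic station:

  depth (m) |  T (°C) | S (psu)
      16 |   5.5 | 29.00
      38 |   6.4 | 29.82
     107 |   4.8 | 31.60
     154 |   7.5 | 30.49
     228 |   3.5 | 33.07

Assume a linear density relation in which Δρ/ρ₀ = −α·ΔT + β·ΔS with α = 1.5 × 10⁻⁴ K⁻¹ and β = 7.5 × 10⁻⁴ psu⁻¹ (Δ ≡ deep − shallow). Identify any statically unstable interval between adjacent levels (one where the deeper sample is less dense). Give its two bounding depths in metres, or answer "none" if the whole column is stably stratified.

107–154 m

Evaluate Δρ/ρ₀ = −αΔT + βΔS across each adjacent pair:
  16–38 m: −αΔT+βΔS = −(1.5 × 10⁻⁴)(+0.9)+(7.5 × 10⁻⁴)(+0.82) = 4.8 × 10⁻⁴ → stable
  38–107 m: −αΔT+βΔS = −(1.5 × 10⁻⁴)(-1.6)+(7.5 × 10⁻⁴)(+1.78) = 1.6 × 10⁻³ → stable
  107–154 m: −αΔT+βΔS = −(1.5 × 10⁻⁴)(+2.7)+(7.5 × 10⁻⁴)(-1.11) = -1.2 × 10⁻³ → UNSTABLE
  154–228 m: −αΔT+βΔS = −(1.5 × 10⁻⁴)(-4.0)+(7.5 × 10⁻⁴)(+2.58) = 2.5 × 10⁻³ → stable
The 107–154 m interval has Δρ < 0: lighter water underlies denser water.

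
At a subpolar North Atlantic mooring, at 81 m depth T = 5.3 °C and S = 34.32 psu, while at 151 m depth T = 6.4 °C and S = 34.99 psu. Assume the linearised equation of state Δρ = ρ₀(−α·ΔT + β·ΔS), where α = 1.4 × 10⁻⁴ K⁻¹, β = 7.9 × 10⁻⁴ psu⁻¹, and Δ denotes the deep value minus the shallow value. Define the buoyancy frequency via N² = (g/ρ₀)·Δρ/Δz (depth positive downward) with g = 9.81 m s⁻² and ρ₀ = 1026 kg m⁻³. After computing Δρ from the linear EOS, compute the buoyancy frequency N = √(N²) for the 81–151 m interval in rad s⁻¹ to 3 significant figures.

7.25 × 10⁻³ rad s⁻¹

ΔT = +1.1 K, ΔS = +0.67 psu (deep − shallow).
Δρ/ρ₀ = −αΔT + βΔS = -1.54 × 10⁻⁴ + 5.293 × 10⁻⁴ = 3.753 × 10⁻⁴, so Δρ ≈ 0.3851 kg m⁻³.
N² = (g/ρ₀)·Δρ/Δz = g·(Δρ/ρ₀)/Δz = 9.81 × 3.753 × 10⁻⁴ / 70 = 5.2596 × 10⁻⁵ s⁻².
N = √(5.2596 × 10⁻⁵) = 7.2523 × 10⁻³ rad s⁻¹ ≈ 7.25 × 10⁻³ rad s⁻¹.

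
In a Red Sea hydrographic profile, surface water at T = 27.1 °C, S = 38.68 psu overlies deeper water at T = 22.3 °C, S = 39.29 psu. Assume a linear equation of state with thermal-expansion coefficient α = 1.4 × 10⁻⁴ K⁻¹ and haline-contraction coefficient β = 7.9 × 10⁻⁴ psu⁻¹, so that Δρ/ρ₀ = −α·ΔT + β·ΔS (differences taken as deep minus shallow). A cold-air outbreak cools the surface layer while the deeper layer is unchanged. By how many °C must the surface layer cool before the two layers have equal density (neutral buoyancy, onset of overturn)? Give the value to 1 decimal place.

Neutral buoyancy requires Δρ = 0, i.e. −α(T_deep − T_surf′) + β(S_deep − S_surf) = 0.
T_surf′ = T_deep − (β/α)·ΔS = 22.3 − (7.9 × 10⁻⁴/1.4 × 10⁻⁴)·(+0.61) = 18.858 °C.
Cooling required: 27.1 − (18.858) = 8.242 °C.

8.2 °C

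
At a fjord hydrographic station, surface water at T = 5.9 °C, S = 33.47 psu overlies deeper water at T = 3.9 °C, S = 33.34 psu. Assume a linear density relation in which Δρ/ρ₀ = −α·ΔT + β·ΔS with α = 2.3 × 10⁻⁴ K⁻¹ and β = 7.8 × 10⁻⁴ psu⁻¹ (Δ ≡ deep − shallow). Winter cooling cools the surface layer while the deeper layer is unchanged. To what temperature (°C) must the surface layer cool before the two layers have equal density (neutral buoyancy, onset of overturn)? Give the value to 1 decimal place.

Neutral buoyancy requires Δρ = 0, i.e. −α(T_deep − T_surf′) + β(S_deep − S_surf) = 0.
T_surf′ = T_deep − (β/α)·ΔS = 3.9 − (7.8 × 10⁻⁴/2.3 × 10⁻⁴)·(-0.13) = 4.341 °C.
Cooling required: 5.9 − (4.341) = 1.559 °C.

4.3 °C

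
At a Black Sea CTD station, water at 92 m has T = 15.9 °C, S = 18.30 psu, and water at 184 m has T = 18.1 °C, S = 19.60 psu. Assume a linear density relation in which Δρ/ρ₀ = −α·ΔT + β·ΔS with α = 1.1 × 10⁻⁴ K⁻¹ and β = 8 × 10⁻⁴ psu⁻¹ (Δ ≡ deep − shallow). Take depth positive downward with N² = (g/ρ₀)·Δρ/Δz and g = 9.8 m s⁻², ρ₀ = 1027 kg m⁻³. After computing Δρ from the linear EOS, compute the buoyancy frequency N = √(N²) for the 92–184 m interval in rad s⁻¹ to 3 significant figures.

9.22 × 10⁻³ rad s⁻¹

ΔT = +2.2 K, ΔS = +1.30 psu (deep − shallow).
Δρ/ρ₀ = −αΔT + βΔS = -2.42 × 10⁻⁴ + 1.04 × 10⁻³ = 7.98 × 10⁻⁴, so Δρ ≈ 0.8195 kg m⁻³.
N² = (g/ρ₀)·Δρ/Δz = g·(Δρ/ρ₀)/Δz = 9.8 × 7.98 × 10⁻⁴ / 92 = 8.5004 × 10⁻⁵ s⁻².
N = √(8.5004 × 10⁻⁵) = 9.2198 × 10⁻³ rad s⁻¹ ≈ 9.22 × 10⁻³ rad s⁻¹.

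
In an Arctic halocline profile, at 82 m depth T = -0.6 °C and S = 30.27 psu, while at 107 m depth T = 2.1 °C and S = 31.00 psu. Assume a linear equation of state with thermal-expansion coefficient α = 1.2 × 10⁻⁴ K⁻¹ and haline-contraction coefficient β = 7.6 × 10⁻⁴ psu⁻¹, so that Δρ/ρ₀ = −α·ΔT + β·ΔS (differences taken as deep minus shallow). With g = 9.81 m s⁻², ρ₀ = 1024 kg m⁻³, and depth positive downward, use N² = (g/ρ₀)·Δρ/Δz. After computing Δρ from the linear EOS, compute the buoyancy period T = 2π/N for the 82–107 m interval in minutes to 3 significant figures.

ΔT = +2.7 K, ΔS = +0.73 psu (deep − shallow).
Δρ/ρ₀ = −αΔT + βΔS = -3.24 × 10⁻⁴ + 5.548 × 10⁻⁴ = 2.308 × 10⁻⁴, so Δρ ≈ 0.2363 kg m⁻³.
N² = (g/ρ₀)·Δρ/Δz = g·(Δρ/ρ₀)/Δz = 9.81 × 2.308 × 10⁻⁴ / 25 = 9.0566 × 10⁻⁵ s⁻².
N = √(9.0566 × 10⁻⁵) = 9.5166 × 10⁻³ rad s⁻¹ → T = 2π/N = 660.23 s = 11.004 min ≈ 11.0 min.

11.0 min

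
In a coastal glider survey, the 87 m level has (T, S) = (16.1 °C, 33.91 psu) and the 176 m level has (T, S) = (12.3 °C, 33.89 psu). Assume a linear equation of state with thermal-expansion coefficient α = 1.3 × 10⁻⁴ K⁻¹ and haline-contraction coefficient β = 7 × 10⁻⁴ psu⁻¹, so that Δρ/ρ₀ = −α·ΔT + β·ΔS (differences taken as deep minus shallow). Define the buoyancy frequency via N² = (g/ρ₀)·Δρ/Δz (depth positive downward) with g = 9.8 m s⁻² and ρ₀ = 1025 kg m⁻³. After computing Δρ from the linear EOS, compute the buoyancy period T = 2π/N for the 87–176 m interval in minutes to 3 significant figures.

ΔT = -3.8 K, ΔS = -0.02 psu (deep − shallow).
Δρ/ρ₀ = −αΔT + βΔS = 4.94 × 10⁻⁴ − 1.40 × 10⁻⁵ = 4.80 × 10⁻⁴, so Δρ ≈ 0.4920 kg m⁻³.
N² = (g/ρ₀)·Δρ/Δz = g·(Δρ/ρ₀)/Δz = 9.8 × 4.80 × 10⁻⁴ / 89 = 5.2854 × 10⁻⁵ s⁻².
N = √(5.2854 × 10⁻⁵) = 7.2701 × 10⁻³ rad s⁻¹ → T = 2π/N = 864.25 s = 14.404 min ≈ 14.4 min.

14.4 min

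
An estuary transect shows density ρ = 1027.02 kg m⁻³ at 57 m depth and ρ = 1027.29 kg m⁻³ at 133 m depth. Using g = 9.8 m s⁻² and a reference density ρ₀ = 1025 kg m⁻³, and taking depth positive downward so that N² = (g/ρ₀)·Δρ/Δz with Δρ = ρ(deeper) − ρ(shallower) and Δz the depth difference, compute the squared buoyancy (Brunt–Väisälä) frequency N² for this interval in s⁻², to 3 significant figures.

Δρ = 1027.29 − 1027.02 = 0.27 kg m⁻³ over Δz = 133 − 57 = 76 m.
N² = (9.8/1025) × (0.27/76) = 3.3967 × 10⁻⁵ s⁻² ≈ 3.40 × 10⁻⁵ s⁻².

3.40 × 10⁻⁵ s⁻²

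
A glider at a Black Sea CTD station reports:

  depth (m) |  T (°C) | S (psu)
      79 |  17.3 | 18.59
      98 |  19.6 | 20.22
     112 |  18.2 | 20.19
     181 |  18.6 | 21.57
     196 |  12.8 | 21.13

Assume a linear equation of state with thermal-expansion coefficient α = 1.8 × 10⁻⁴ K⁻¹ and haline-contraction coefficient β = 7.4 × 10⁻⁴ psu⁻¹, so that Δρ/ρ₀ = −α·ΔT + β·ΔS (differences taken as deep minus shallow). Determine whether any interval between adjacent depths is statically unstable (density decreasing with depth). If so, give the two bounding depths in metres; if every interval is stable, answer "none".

none

Evaluate Δρ/ρ₀ = −αΔT + βΔS across each adjacent pair:
  79–98 m: −αΔT+βΔS = −(1.8 × 10⁻⁴)(+2.3)+(7.4 × 10⁻⁴)(+1.63) = 7.9 × 10⁻⁴ → stable
  98–112 m: −αΔT+βΔS = −(1.8 × 10⁻⁴)(-1.4)+(7.4 × 10⁻⁴)(-0.03) = 2.3 × 10⁻⁴ → stable
  112–181 m: −αΔT+βΔS = −(1.8 × 10⁻⁴)(+0.4)+(7.4 × 10⁻⁴)(+1.38) = 9.5 × 10⁻⁴ → stable
  181–196 m: −αΔT+βΔS = −(1.8 × 10⁻⁴)(-5.8)+(7.4 × 10⁻⁴)(-0.44) = 7.2 × 10⁻⁴ → stable
Every interval has Δρ > 0: the column is stably stratified throughout.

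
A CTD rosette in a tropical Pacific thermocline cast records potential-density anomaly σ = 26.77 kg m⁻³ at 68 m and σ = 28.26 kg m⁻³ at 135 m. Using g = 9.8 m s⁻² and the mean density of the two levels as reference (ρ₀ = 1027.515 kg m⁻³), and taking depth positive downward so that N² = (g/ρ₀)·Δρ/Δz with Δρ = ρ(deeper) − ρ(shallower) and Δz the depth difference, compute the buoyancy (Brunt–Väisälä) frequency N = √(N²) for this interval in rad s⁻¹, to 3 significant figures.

Δρ = 1028.26 − 1026.77 = 1.49 kg m⁻³ over Δz = 135 − 68 = 67 m.
N² = (9.8/1027.515) × (1.49/67) = 2.1210 × 10⁻⁴ s⁻².
N = √(2.1210 × 10⁻⁴) = 0.014564 rad s⁻¹ ≈ 0.0146 rad s⁻¹.
A positive N² confirms static stability across the interval.

0.0146 rad s⁻¹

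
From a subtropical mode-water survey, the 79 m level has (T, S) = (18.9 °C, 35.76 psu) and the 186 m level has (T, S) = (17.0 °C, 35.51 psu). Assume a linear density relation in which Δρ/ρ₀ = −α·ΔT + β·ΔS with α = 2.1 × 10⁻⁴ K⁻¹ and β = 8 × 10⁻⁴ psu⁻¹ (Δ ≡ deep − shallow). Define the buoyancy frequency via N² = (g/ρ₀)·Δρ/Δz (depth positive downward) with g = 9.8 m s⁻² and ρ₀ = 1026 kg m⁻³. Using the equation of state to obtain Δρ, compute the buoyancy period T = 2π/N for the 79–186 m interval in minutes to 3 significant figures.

24.5 min

ΔT = -1.9 K, ΔS = -0.25 psu (deep − shallow).
Δρ/ρ₀ = −αΔT + βΔS = 3.99 × 10⁻⁴ − 2.00 × 10⁻⁴ = 1.99 × 10⁻⁴, so Δρ ≈ 0.2042 kg m⁻³.
N² = (g/ρ₀)·Δρ/Δz = g·(Δρ/ρ₀)/Δz = 9.8 × 1.99 × 10⁻⁴ / 107 = 1.8226 × 10⁻⁵ s⁻².
N = √(1.8226 × 10⁻⁵) = 4.2692 × 10⁻³ rad s⁻¹ → T = 2π/N = 1.4717 × 10³ s = 24.528 min ≈ 24.5 min.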